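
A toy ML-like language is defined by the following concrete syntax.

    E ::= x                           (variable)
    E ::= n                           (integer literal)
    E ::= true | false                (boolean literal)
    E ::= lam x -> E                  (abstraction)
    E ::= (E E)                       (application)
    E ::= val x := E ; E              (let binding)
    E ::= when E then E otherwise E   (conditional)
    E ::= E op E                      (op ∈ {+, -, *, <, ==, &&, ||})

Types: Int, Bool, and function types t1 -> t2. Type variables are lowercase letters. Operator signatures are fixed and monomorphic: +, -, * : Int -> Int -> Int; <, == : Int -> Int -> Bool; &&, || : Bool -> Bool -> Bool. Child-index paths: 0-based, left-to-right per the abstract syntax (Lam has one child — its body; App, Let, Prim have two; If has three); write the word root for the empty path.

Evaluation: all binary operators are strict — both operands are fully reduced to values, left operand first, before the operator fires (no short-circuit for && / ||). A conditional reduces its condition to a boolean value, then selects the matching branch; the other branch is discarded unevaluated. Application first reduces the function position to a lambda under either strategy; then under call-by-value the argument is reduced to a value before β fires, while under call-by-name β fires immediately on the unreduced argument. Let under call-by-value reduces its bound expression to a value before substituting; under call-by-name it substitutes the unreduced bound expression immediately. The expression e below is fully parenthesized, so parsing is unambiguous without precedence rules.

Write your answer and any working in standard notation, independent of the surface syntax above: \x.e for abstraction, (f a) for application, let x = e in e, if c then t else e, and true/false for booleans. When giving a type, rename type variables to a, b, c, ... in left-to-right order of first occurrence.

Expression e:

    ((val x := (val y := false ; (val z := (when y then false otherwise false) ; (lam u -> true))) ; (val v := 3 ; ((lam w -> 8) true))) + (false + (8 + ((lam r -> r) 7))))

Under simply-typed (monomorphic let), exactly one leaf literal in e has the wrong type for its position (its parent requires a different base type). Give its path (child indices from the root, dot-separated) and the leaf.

Answer: 1.0 : false

Working:
let y : Bool
y : Bool
  unify Bool ~ Bool
  unify Bool ~ Bool
let z : Bool
\u._ : a -> Bool
let x : a -> Bool
let v : Int
\w._ : b -> Int
  unify b -> Int ~ Bool -> c
  unify b ~ Bool
  unify Int ~ c
_ _ : Int
  unify Int ~ Int
  unify Bool ~ Int
  FAIL: mismatch Bool ~ Int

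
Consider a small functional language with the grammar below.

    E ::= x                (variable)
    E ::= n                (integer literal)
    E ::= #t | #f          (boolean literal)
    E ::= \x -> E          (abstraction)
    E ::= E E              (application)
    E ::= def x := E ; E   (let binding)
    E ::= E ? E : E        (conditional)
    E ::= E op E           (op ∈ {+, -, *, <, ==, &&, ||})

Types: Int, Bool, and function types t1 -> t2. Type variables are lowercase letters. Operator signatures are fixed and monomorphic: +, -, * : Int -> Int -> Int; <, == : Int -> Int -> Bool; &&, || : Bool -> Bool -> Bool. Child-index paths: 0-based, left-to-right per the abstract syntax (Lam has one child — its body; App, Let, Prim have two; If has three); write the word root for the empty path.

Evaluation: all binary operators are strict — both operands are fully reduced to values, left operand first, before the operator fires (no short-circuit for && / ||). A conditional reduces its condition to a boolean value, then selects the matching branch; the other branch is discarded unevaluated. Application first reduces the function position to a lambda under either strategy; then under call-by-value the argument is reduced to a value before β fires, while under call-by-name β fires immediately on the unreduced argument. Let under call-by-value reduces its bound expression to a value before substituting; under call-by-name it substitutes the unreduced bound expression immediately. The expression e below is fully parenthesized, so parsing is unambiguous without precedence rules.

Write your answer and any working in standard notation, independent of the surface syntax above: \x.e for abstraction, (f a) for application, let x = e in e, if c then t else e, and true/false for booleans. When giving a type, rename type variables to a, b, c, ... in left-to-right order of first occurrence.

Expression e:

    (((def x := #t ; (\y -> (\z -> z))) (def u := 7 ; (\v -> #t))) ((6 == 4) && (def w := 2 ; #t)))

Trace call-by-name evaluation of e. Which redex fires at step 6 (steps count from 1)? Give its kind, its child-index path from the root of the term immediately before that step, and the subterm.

Derivation:
step 0: (((let x = true in (\y.(\z.z))) (let u = 7 in (\v.true))) ((6 == 4) && (let w = 2 in true)))
step 1: [let@0.0] (((\y.(\z.z)) (let u = 7 in (\v.true))) ((6 == 4) && (let w = 2 in true)))
step 2: [beta@0] ((\z.z) ((6 == 4) && (let w = 2 in true)))
step 3: [beta@root] ((6 == 4) && (let w = 2 in true))
step 4: [delta@0] (false && (let w = 2 in true))
step 5: [let@1] (false && true)
step 6: [delta@root] false

Answer: delta at root : (false && true)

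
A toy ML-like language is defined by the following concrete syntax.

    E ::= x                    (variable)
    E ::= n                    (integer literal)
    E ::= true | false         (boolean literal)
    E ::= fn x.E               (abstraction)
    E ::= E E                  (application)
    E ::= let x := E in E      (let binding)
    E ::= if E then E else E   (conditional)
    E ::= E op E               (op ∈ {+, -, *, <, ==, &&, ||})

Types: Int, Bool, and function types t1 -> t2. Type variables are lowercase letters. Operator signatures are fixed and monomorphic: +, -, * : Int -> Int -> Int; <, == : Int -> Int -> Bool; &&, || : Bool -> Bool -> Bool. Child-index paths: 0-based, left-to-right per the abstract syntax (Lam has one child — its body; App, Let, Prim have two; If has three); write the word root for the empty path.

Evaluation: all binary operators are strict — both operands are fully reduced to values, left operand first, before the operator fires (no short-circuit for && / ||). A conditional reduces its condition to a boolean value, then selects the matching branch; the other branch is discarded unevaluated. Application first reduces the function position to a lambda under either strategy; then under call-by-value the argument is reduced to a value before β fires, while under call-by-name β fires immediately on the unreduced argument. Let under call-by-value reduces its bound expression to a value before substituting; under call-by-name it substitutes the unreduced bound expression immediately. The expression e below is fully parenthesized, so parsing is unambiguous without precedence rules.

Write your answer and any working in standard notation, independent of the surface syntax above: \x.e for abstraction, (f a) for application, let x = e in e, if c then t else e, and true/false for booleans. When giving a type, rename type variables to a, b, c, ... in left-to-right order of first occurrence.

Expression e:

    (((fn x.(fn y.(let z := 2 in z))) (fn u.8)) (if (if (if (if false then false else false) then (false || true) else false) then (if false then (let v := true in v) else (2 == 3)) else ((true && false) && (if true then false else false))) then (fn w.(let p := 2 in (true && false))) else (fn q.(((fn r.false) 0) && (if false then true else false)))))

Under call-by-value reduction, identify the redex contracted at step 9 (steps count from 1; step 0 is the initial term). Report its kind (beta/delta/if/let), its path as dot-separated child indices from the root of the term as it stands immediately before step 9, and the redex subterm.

Answer: beta at root : ((\y.(let z = 2 in z)) (\q.(((\r.false) 0) && (if false then true else false))))

Derivation:
step 0: (((\x.(\y.(let z = 2 in z))) (\u.8)) (if (if (if (if false then false else false) then (false || true) else false) then (if false then (let v = true in v) else (2 == 3)) else ((true && false) && (if true then false else false))) then (\w.(let p = 2 in (true && false))) else (\q.(((\r.false) 0) && (if false then true else false)))))
step 1: [beta@0] ((\y.(let z = 2 in z)) (if (if (if (if false then false else false) then (false || true) else false) then (if false then (let v = true in v) else (2 == 3)) else ((true && false) && (if true then false else false))) then (\w.(let p = 2 in (true && false))) else (\q.(((\r.false) 0) && (if false then true else false)))))
step 2: [if@1.0.0.0] ((\y.(let z = 2 in z)) (if (if (if false then (false || true) else false) then (if false then (let v = true in v) else (2 == 3)) else ((true && false) && (if true then false else false))) then (\w.(let p = 2 in (true && false))) else (\q.(((\r.false) 0) && (if false then true else false)))))
step 3: [if@1.0.0] ((\y.(let z = 2 in z)) (if (if false then (if false then (let v = true in v) else (2 == 3)) else ((true && false) && (if true then false else false))) then (\w.(let p = 2 in (true && false))) else (\q.(((\r.false) 0) && (if false then true else false)))))
step 4: [if@1.0] ((\y.(let z = 2 in z)) (if ((true && false) && (if true then false else false)) then (\w.(let p = 2 in (true && false))) else (\q.(((\r.false) 0) && (if false then true else false)))))
step 5: [delta@1.0.0] ((\y.(let z = 2 in z)) (if (false && (if true then false else false)) then (\w.(let p = 2 in (true && false))) else (\q.(((\r.false) 0) && (if false then true else false)))))
step 6: [if@1.0.1] ((\y.(let z = 2 in z)) (if (false && false) then (\w.(let p = 2 in (true && false))) else (\q.(((\r.false) 0) && (if false then true else false)))))
step 7: [delta@1.0] ((\y.(let z = 2 in z)) (if false then (\w.(let p = 2 in (true && false))) else (\q.(((\r.false) 0) && (if false then true else false)))))
step 8: [if@1] ((\y.(let z = 2 in z)) (\q.(((\r.false) 0) && (if false then true else false))))
step 9: [beta@root] (let z = 2 in z)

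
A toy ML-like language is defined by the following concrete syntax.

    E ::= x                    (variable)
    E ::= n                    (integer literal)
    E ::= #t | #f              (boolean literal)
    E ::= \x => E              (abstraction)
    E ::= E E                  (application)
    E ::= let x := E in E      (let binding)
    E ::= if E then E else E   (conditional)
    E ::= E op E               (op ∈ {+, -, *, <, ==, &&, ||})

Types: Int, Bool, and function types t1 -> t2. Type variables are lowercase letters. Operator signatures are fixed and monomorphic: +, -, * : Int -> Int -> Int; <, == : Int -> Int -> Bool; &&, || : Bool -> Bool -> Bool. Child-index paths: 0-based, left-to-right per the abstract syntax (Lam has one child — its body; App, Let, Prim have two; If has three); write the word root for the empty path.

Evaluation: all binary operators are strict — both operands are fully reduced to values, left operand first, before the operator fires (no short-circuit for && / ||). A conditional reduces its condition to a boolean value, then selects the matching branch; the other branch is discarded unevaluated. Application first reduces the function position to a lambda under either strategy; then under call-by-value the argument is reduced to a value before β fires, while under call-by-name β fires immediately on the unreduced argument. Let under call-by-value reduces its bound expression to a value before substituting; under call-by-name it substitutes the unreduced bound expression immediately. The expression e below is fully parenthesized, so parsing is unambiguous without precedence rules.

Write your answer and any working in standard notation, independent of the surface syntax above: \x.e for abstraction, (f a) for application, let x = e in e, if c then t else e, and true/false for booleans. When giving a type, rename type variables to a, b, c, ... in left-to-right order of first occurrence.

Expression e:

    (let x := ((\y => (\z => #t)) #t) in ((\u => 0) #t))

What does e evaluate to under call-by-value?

Answer: 0

Derivation:
step 0: (let x = ((\y.(\z.true)) true) in ((\u.0) true))
step 1: [beta@0] (let x = (\z.true) in ((\u.0) true))
step 2: [let@root] ((\u.0) true)
step 3: [beta@root] 0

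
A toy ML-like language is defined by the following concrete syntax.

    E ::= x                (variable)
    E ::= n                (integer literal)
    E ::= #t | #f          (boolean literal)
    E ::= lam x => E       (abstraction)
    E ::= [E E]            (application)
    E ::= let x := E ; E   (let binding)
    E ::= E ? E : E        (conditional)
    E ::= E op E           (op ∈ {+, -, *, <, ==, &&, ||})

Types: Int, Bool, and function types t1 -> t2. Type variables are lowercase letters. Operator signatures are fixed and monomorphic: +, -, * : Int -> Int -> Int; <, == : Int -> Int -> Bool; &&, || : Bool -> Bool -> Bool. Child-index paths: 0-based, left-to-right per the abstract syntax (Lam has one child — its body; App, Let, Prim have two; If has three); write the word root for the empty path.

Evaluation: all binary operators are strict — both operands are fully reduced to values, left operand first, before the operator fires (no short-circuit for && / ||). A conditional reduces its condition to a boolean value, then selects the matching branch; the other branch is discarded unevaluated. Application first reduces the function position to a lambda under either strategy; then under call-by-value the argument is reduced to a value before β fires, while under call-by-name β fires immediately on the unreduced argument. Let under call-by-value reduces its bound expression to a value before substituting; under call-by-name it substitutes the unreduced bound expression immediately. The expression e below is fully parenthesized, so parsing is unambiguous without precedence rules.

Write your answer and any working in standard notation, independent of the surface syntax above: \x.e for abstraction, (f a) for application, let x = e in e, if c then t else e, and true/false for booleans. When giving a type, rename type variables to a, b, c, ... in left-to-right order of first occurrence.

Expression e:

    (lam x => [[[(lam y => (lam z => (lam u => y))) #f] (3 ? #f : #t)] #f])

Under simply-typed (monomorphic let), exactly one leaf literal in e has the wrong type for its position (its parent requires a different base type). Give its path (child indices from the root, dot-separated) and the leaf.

Trace:
y : b
\u._ : d -> b
\z._ : c -> d -> b
\y._ : b -> c -> d -> b
  unify b -> c -> d -> b ~ Bool -> e
  unify b ~ Bool
  unify c -> d -> Bool ~ e
_ _ : c -> d -> Bool
  unify Int ~ Bool
  FAIL: mismatch Int ~ Bool

Answer: 0.0.1.0 : 3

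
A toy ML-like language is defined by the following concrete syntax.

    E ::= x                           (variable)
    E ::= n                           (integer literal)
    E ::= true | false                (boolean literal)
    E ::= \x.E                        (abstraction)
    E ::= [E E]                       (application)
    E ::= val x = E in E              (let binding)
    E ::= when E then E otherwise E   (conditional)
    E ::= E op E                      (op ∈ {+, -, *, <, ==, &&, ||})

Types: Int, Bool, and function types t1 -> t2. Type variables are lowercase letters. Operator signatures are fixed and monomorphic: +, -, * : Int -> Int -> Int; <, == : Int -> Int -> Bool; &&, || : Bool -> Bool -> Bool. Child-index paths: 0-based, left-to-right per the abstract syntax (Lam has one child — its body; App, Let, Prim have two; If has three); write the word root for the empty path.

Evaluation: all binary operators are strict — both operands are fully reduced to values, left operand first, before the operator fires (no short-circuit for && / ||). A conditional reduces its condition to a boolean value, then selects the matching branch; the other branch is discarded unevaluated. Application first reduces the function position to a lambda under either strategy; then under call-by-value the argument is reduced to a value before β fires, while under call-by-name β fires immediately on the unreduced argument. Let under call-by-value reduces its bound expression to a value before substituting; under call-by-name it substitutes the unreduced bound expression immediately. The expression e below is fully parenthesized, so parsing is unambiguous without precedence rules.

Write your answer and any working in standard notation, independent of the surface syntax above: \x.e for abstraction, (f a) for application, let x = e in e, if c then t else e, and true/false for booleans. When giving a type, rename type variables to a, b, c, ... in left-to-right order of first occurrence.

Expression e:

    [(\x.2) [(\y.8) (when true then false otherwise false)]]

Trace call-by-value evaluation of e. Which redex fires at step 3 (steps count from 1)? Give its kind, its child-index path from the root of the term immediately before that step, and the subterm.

Working:
step 0: ((\x.2) ((\y.8) (if true then false else false)))
step 1: [if@1.1] ((\x.2) ((\y.8) false))
step 2: [beta@1] ((\x.2) 8)
step 3: [beta@root] 2

Answer: beta at root : ((\x.2) 8)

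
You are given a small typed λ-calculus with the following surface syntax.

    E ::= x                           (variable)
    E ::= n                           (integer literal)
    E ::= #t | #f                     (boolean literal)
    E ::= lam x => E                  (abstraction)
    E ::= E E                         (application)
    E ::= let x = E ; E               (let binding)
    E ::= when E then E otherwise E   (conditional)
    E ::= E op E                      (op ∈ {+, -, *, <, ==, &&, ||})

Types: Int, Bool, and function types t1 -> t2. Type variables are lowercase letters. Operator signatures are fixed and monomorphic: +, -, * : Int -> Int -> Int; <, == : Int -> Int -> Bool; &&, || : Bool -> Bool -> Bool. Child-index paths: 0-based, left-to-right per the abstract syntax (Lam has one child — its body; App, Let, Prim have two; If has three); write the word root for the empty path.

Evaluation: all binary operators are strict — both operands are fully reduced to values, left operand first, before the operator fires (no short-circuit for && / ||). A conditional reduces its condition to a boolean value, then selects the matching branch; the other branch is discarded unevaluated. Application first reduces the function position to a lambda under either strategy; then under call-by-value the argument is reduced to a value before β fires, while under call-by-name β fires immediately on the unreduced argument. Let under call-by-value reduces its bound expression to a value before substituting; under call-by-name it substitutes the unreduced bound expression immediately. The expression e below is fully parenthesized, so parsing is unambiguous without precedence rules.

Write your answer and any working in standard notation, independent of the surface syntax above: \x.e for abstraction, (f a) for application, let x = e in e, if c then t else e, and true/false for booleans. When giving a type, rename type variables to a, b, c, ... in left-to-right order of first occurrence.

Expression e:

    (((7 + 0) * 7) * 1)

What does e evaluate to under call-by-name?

Derivation:
step 0: (((7 + 0) * 7) * 1)
step 1: [delta@0.0] ((7 * 7) * 1)
step 2: [delta@0] (49 * 1)
step 3: [delta@root] 49

Answer: 49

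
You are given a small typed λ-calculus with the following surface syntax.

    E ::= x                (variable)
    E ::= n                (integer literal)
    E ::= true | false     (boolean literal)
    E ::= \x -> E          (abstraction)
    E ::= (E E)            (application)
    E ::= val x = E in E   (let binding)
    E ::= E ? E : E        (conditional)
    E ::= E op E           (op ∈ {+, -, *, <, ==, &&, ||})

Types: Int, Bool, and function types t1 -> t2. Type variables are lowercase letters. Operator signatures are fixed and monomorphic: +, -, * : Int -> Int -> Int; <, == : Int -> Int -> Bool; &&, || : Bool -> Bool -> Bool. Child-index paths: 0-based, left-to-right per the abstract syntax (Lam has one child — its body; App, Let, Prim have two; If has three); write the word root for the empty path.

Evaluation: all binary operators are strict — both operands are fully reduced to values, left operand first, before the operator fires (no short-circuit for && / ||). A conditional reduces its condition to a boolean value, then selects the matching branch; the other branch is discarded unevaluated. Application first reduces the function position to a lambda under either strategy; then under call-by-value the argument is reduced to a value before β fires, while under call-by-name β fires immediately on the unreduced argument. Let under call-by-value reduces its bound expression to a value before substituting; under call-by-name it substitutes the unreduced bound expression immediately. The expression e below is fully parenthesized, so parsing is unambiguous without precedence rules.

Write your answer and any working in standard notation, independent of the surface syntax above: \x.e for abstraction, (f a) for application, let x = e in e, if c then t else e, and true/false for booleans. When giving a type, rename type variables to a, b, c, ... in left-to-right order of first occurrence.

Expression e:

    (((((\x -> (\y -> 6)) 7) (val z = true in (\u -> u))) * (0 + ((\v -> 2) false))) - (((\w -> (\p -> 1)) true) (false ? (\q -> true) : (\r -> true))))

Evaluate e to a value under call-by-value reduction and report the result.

Trace:
step 0: (((((\x.(\y.6)) 7) (let z = true in (\u.u))) * (0 + ((\v.2) false))) - (((\w.(\p.1)) true) (if false then (\q.true) else (\r.true))))
step 1: [beta@0.0.0] ((((\y.6) (let z = true in (\u.u))) * (0 + ((\v.2) false))) - (((\w.(\p.1)) true) (if false then (\q.true) else (\r.true))))
step 2: [let@0.0.1] ((((\y.6) (\u.u)) * (0 + ((\v.2) false))) - (((\w.(\p.1)) true) (if false then (\q.true) else (\r.true))))
step 3: [beta@0.0] ((6 * (0 + ((\v.2) false))) - (((\w.(\p.1)) true) (if false then (\q.true) else (\r.true))))
step 4: [beta@0.1.1] ((6 * (0 + 2)) - (((\w.(\p.1)) true) (if false then (\q.true) else (\r.true))))
step 5: [delta@0.1] ((6 * 2) - (((\w.(\p.1)) true) (if false then (\q.true) else (\r.true))))
step 6: [delta@0] (12 - (((\w.(\p.1)) true) (if false then (\q.true) else (\r.true))))
step 7: [beta@1.0] (12 - ((\p.1) (if false then (\q.true) else (\r.true))))
step 8: [if@1.1] (12 - ((\p.1) (\r.true)))
step 9: [beta@1] (12 - 1)
step 10: [delta@root] 11

Answer: 11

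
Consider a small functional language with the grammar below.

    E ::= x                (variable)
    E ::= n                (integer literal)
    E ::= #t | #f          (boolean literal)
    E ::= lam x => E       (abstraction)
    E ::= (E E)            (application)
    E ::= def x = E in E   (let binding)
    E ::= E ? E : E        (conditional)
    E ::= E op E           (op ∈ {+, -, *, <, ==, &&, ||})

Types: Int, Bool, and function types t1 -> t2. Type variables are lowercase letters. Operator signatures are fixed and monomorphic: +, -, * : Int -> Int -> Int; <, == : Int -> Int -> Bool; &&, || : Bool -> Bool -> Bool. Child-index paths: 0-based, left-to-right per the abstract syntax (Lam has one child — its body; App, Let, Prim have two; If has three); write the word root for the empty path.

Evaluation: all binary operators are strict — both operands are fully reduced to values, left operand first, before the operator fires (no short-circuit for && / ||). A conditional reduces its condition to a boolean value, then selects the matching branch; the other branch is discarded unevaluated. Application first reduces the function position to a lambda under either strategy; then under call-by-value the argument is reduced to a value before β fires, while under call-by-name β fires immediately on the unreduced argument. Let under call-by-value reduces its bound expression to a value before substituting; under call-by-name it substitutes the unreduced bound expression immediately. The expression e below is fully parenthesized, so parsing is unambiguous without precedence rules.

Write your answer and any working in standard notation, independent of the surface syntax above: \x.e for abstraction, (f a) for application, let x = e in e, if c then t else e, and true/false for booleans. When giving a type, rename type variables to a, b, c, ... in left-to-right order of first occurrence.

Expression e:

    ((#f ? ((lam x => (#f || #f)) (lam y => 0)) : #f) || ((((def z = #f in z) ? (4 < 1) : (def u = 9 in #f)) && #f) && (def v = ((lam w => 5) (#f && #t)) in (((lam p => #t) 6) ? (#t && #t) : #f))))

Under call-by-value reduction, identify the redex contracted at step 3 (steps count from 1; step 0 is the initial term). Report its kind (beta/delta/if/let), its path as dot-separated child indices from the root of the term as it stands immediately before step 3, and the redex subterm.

Answer: if at 1.0.0 : (if false then (4 < 1) else (let u = 9 in false))

Derivation:
step 0: ((if false then ((\x.(false || false)) (\y.0)) else false) || (((if (let z = false in z) then (4 < 1) else (let u = 9 in false)) && false) && (let v = ((\w.5) (false && true)) in (if ((\p.true) 6) then (true && true) else false))))
step 1: [if@0] (false || (((if (let z = false in z) then (4 < 1) else (let u = 9 in false)) && false) && (let v = ((\w.5) (false && true)) in (if ((\p.true) 6) then (true && true) else false))))
step 2: [let@1.0.0.0] (false || (((if false then (4 < 1) else (let u = 9 in false)) && false) && (let v = ((\w.5) (false && true)) in (if ((\p.true) 6) then (true && true) else false))))
step 3: [if@1.0.0] (false || (((let u = 9 in false) && false) && (let v = ((\w.5) (false && true)) in (if ((\p.true) 6) then (true && true) else false))))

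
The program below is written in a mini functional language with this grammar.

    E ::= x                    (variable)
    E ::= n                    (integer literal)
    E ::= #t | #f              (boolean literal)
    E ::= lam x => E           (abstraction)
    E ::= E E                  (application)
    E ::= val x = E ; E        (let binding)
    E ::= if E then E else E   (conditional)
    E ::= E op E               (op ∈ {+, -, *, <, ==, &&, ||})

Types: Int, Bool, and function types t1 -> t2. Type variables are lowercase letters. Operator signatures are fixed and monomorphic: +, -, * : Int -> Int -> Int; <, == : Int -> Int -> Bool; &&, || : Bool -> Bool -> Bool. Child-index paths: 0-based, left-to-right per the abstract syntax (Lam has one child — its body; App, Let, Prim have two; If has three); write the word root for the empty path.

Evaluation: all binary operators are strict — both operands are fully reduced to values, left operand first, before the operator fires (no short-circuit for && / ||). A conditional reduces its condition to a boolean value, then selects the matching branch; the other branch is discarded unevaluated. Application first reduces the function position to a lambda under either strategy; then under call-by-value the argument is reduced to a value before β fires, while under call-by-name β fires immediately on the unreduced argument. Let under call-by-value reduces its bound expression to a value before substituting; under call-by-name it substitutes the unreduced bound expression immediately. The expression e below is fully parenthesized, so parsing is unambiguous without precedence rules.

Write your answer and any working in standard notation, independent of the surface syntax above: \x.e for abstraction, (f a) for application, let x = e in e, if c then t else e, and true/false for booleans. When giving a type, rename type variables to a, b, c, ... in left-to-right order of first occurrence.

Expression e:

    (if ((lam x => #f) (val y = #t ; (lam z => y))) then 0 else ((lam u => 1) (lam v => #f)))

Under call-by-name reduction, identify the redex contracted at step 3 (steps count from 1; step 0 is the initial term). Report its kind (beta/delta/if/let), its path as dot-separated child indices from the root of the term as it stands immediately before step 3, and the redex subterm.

Derivation:
step 0: (if ((\x.false) (let y = true in (\z.y))) then 0 else ((\u.1) (\v.false)))
step 1: [beta@0] (if false then 0 else ((\u.1) (\v.false)))
step 2: [if@root] ((\u.1) (\v.false))
step 3: [beta@root] 1

Answer: beta at root : ((\u.1) (\v.false))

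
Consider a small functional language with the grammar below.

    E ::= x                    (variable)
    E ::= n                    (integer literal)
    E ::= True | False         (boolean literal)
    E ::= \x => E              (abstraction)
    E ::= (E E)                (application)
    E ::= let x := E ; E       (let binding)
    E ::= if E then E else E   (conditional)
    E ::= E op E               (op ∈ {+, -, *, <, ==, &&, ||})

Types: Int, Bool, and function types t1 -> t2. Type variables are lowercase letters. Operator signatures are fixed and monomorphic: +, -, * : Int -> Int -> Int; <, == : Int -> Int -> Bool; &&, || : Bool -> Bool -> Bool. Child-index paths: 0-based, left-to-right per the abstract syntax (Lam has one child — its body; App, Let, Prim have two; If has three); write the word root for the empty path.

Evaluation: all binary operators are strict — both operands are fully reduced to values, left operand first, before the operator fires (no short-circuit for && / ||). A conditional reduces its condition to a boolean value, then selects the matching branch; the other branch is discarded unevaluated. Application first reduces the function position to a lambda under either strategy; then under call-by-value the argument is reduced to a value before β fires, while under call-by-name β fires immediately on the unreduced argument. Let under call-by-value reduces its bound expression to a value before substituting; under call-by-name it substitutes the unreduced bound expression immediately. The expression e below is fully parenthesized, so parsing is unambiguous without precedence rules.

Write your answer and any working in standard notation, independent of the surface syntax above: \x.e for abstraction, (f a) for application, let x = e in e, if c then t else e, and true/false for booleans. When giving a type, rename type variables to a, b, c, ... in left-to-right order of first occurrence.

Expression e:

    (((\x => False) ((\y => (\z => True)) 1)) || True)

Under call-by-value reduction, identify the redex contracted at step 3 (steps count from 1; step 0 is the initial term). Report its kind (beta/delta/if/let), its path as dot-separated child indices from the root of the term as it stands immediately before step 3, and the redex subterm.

Derivation:
step 0: (((\x.false) ((\y.(\z.true)) 1)) || true)
step 1: [beta@0.1] (((\x.false) (\z.true)) || true)
step 2: [beta@0] (false || true)
step 3: [delta@root] true

Answer: delta at root : (false || true)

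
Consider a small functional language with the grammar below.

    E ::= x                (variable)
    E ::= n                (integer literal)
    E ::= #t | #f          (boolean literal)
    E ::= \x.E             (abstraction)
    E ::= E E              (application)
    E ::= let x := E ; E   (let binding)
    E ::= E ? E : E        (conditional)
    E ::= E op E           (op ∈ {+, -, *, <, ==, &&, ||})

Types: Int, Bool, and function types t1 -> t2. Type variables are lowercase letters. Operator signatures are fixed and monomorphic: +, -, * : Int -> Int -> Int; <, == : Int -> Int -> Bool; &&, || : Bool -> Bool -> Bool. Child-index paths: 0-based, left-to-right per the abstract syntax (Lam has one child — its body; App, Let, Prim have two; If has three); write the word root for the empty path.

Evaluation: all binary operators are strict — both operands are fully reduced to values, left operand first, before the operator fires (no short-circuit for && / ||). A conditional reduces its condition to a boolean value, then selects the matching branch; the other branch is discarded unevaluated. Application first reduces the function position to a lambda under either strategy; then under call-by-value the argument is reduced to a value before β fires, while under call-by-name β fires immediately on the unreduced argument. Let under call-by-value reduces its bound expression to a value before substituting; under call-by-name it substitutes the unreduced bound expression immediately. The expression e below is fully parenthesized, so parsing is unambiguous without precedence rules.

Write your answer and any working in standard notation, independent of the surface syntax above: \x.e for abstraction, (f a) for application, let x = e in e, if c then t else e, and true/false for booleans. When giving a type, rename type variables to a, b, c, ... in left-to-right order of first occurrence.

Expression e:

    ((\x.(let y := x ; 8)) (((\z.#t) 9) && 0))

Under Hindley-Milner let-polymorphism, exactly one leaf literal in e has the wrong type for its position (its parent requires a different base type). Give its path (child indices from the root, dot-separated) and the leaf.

Answer: 1.1 : 0

Derivation:
x : a
let y : a
\x._ : a -> Int
\z._ : b -> Bool
  unify b -> Bool ~ Int -> c
  unify b ~ Int
  unify Bool ~ c
_ _ : Bool
  unify Bool ~ Bool
  unify Int ~ Bool
  FAIL: mismatch Int ~ Bool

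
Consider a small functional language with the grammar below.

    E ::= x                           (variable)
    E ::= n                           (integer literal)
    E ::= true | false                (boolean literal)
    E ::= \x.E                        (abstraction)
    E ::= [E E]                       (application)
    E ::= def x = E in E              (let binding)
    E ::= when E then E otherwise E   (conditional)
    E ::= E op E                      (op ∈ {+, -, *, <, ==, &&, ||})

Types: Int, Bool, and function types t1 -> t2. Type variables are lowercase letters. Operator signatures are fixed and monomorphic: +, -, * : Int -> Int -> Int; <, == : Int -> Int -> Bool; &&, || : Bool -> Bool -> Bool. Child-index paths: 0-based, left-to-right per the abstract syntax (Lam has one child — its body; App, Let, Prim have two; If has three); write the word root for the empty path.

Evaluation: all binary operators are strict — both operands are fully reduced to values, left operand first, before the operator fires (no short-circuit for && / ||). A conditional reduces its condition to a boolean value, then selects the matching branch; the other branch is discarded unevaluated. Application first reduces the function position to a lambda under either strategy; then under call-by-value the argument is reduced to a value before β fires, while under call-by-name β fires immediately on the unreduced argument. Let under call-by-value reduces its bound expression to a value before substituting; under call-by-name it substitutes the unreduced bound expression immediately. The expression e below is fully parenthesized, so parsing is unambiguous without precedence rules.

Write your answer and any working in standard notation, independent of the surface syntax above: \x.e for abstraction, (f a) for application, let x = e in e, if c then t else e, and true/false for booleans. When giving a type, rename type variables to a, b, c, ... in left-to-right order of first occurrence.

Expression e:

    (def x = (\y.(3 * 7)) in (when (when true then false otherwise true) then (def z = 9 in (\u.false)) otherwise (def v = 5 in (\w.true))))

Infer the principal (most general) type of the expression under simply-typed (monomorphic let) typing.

Answer: a -> Bool

Working:
  unify Int ~ Int
  unify Int ~ Int
\y._ : a -> Int
let x : a -> Int
  unify Bool ~ Bool
  unify Bool ~ Bool
  unify Bool ~ Bool
let z : Int
\u._ : b -> Bool
let v : Int
\w._ : c -> Bool
  unify b -> Bool ~ c -> Bool
  unify b ~ c
  unify Bool ~ Bool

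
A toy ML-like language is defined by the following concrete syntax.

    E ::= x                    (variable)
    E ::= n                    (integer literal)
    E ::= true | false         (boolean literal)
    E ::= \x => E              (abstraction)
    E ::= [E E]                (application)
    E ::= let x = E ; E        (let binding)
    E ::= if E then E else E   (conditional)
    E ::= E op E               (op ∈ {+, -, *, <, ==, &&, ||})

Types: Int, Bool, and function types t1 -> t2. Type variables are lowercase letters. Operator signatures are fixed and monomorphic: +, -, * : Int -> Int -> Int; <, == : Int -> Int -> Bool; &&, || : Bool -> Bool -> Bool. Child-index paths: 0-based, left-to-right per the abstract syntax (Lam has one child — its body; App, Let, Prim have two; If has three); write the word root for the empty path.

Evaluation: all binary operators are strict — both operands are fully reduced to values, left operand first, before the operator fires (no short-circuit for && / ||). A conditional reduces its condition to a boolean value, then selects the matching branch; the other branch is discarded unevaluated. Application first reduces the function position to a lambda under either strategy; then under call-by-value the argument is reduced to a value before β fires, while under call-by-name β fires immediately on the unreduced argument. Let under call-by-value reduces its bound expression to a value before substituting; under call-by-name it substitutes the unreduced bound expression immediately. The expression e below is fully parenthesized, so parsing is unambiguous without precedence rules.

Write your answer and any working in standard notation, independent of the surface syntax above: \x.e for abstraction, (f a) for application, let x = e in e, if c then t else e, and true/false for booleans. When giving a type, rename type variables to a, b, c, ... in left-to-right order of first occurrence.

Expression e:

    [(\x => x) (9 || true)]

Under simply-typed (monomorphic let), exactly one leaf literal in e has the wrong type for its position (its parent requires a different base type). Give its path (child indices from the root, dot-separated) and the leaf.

Trace:
x : a
\x._ : a -> a
  unify Int ~ Bool
  FAIL: mismatch Int ~ Bool

Answer: 1.0 : 9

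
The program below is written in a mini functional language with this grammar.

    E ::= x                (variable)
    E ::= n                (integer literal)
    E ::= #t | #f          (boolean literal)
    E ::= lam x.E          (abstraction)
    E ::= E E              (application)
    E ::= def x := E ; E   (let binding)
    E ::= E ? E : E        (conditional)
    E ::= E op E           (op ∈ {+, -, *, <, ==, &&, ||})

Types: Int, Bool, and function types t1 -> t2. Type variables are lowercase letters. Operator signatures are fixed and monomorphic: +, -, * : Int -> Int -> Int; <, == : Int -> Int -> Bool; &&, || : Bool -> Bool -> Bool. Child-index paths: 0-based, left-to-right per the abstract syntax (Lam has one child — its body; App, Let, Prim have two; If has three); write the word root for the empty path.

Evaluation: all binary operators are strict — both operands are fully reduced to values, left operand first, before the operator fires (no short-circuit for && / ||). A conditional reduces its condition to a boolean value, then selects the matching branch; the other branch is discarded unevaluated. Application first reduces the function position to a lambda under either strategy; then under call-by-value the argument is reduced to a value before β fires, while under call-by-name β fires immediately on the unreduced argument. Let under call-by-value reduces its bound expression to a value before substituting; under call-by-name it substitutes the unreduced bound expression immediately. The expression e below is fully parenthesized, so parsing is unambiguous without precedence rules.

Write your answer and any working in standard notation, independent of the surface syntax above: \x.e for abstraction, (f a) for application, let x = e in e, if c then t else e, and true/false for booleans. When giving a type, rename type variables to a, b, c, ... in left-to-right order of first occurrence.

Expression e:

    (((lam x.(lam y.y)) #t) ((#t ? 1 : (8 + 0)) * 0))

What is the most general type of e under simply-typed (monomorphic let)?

Answer: Int

Working:
y : b
\y._ : b -> b
\x._ : a -> b -> b
  unify a -> b -> b ~ Bool -> c
  unify a ~ Bool
  unify b -> b ~ c
_ _ : b -> b
  unify Bool ~ Bool
  unify Int ~ Int
  unify Int ~ Int
  unify Int ~ Int
  unify Int ~ Int
  unify Int ~ Int
  unify b -> b ~ Int -> d
  unify b ~ Int
  unify Int ~ d
_ _ : Int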